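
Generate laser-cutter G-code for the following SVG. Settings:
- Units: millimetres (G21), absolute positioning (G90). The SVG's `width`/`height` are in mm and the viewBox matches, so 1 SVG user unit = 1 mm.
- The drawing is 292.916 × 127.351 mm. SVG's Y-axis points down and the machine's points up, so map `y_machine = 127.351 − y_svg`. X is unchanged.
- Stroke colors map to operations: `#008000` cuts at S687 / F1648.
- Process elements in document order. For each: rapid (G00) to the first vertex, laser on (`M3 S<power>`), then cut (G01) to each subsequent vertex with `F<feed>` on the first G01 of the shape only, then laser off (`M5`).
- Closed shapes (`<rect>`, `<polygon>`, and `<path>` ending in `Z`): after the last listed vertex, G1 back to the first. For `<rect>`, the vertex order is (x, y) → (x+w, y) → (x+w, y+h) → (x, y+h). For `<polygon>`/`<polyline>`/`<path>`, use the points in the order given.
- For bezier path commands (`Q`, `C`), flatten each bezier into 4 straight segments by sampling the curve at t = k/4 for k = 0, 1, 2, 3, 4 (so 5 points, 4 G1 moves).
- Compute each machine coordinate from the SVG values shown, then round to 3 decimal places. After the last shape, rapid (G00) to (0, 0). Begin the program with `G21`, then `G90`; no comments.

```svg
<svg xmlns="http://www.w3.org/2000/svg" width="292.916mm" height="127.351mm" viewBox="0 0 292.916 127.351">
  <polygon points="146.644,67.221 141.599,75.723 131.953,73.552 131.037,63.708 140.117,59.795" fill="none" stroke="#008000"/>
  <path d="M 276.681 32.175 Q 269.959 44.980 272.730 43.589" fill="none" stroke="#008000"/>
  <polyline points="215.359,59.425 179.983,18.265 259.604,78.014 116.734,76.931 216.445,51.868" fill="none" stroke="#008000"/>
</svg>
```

G21
G90
G00 X146.644 Y60.130
M3 S687
G01 X141.599 Y51.628 F1648
G01 X131.953 Y53.799
G01 X131.037 Y63.643
G01 X140.117 Y67.556
G01 X146.644 Y60.130
M5
G00 X276.681 Y95.176
M3 S687
G01 X273.913 Y89.661 F1648
G01 X272.332 Y85.920
G01 X271.938 Y83.954
G01 X272.730 Y83.762
M5
G00 X215.359 Y67.926
M3 S687
G01 X179.983 Y109.086 F1648
G01 X259.604 Y49.337
G01 X116.734 Y50.420
G01 X216.445 Y75.483
M5
G00 X0.000 Y0.000

viewBox `0 0 292.916 127.351` with mm width/height → 1 unit = 1 mm. Flip: y_m = 127.351 − y_svg.

**Shape 1** — `<polygon>` regular polygon, stroke `#008000` → cut (S687, F1648). Machine vertices: (146.644,60.130) → (141.599,51.628) → (131.953,53.799) → (131.037,63.643) → (140.117,67.556) → (146.644,60.130). Closed: final G1 returns to the first vertex.

**Shape 2** — `<path>` quadratic bezier, stroke `#008000` → cut (S687, F1648). Control points (SVG): P0=(276.681,32.175), P1=(269.959,44.980), P2=(272.730,43.589); sampled at t=k/4. Machine vertices: (276.681,95.176) → (273.913,89.661) → (272.332,85.920) → (271.938,83.954) → (272.730,83.762). Open path.

**Shape 3** — `<polyline>` open polyline, stroke `#008000` → cut (S687, F1648). Machine vertices: (215.359,67.926) → (179.983,109.086) → (259.604,49.337) → (116.734,50.420) → (216.445,75.483). Open path.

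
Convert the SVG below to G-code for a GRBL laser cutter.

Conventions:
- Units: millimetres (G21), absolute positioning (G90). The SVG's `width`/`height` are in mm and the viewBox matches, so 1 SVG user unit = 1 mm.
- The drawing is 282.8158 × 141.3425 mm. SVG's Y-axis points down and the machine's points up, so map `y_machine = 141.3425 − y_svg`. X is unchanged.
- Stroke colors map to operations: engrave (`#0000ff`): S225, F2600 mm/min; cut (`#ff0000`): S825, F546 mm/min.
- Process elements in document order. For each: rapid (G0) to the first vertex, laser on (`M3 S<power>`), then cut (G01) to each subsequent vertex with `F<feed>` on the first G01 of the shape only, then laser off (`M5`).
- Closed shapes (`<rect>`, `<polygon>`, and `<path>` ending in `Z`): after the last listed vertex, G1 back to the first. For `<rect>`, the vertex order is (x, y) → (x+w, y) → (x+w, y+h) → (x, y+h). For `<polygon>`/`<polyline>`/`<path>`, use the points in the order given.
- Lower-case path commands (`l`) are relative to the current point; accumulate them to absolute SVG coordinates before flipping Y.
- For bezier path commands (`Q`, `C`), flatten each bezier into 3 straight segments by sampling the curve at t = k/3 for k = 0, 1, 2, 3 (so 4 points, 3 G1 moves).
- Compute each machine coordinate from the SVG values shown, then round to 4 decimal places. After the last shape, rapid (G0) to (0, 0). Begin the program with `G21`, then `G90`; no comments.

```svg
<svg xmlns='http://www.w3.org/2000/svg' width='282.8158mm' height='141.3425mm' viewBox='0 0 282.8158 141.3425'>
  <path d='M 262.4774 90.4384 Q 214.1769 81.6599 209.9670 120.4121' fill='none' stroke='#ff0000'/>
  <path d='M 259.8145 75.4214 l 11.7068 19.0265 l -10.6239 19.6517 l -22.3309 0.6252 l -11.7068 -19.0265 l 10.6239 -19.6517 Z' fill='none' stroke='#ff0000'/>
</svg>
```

viewBox `0 0 282.8158 141.3425` with mm width/height → 1 unit = 1 mm. Flip: y_m = 141.3425 − y_svg.

**Shape 1** — `<path>` quadratic bezier, stroke `#ff0000` → cut (S825, F546). Control points (SVG): P0=(262.4774,90.4384), P1=(214.1769,81.6599), P2=(209.9670,120.4121); sampled at t=k/3. Machine vertices: (262.4774,50.9041) → (235.1760,51.4752) → (217.6726,41.4840) → (209.9670,20.9304). Open path.

**Shape 2** — `<path>` regular polygon, stroke `#ff0000` → cut (S825, F546). Machine vertices: (259.8145,65.9211) → (271.5213,46.8946) → (260.8974,27.2429) → (238.5665,26.6177) → (226.8597,45.6442) → (237.4836,65.2959) → (259.8145,65.9211). Closed: final G1 returns to the first vertex.

G21
G90
G0 X262.4774 Y50.9041
M3 S825
G01 X235.1760 Y51.4752 F546
G01 X217.6726 Y41.4840
G01 X209.9670 Y20.9304
M5
G0 X259.8145 Y65.9211
M3 S825
G01 X271.5213 Y46.8946 F546
G01 X260.8974 Y27.2429
G01 X238.5665 Y26.6177
G01 X226.8597 Y45.6442
G01 X237.4836 Y65.2959
G01 X259.8145 Y65.9211
M5
G0 X0.0000 Y0.0000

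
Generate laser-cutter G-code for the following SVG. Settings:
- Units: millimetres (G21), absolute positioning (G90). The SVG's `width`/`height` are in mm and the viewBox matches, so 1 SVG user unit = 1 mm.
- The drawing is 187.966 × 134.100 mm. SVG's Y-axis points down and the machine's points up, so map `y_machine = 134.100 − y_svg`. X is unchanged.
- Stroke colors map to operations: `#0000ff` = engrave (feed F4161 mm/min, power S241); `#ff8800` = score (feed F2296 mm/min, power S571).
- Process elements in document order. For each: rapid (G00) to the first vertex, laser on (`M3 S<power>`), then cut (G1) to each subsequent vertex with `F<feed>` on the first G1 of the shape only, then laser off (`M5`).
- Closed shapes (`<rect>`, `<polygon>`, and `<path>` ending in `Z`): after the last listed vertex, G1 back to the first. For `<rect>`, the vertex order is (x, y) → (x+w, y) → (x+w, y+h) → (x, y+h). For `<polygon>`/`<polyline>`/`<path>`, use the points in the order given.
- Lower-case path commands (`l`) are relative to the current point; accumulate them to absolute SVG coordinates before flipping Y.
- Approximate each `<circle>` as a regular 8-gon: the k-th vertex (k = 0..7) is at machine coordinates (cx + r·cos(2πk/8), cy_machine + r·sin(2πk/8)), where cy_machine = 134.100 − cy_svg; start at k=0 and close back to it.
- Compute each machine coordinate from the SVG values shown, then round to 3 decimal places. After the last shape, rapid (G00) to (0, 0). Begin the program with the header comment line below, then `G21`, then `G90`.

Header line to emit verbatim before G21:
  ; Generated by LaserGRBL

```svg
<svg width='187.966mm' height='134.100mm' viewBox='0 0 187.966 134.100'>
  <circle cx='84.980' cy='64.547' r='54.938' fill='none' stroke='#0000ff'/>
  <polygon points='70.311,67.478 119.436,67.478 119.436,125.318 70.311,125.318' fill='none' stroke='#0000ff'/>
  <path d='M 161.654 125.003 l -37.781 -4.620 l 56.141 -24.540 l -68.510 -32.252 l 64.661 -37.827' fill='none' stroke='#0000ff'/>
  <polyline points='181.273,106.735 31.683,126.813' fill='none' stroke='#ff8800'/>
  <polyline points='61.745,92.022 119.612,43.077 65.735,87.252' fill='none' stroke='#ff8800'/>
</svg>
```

Since the viewBox matches the mm dimensions, user units are millimetres directly. The only transform is the Y-flip y_m = 134.100 − y_svg.

Shape 1 is a circle drawn with `<circle>`. Its stroke #0000ff means engrave at S241, F4161. After flipping Y the toolpath is (139.918,69.553) → (123.827,108.400) → (84.980,124.491) → (46.133,108.400) → (30.042,69.553) → (46.133,30.706) → (84.980,14.615) → (123.827,30.706) → (139.918,69.553), returning to the start.

Shape 2 is a rectangle drawn with `<polygon>`. Its stroke #0000ff means engrave at S241, F4161. After flipping Y the toolpath is (70.311,66.622) → (119.436,66.622) → (119.436,8.782) → (70.311,8.782) → (70.311,66.622), returning to the start.

Shape 3 is a open polyline drawn with `<path>`. Its stroke #0000ff means engrave at S241, F4161. After flipping Y the toolpath is (161.654,9.097) → (123.873,13.717) → (180.014,38.257) → (111.504,70.509) → (176.165,108.336).

Shape 4 is a line segment drawn with `<polyline>`. Its stroke #ff8800 means score at S571, F2296. After flipping Y the toolpath is (181.273,27.365) → (31.683,7.287).

Shape 5 is a open polyline drawn with `<polyline>`. Its stroke #ff8800 means score at S571, F2296. After flipping Y the toolpath is (61.745,42.078) → (119.612,91.023) → (65.735,46.848).

; Generated by LaserGRBL
G21
G90
G00 X139.918 Y69.553
M3 S241
G1 X123.827 Y108.400 F4161
G1 X84.980 Y124.491
G1 X46.133 Y108.400
G1 X30.042 Y69.553
G1 X46.133 Y30.706
G1 X84.980 Y14.615
G1 X123.827 Y30.706
G1 X139.918 Y69.553
M5
G00 X70.311 Y66.622
M3 S241
G1 X119.436 Y66.622 F4161
G1 X119.436 Y8.782
G1 X70.311 Y8.782
G1 X70.311 Y66.622
M5
G00 X161.654 Y9.097
M3 S241
G1 X123.873 Y13.717 F4161
G1 X180.014 Y38.257
G1 X111.504 Y70.509
G1 X176.165 Y108.336
M5
G00 X181.273 Y27.365
M3 S571
G1 X31.683 Y7.287 F2296
M5
G00 X61.745 Y42.078
M3 S571
G1 X119.612 Y91.023 F2296
G1 X65.735 Y46.848
M5
G00 X0.000 Y0.000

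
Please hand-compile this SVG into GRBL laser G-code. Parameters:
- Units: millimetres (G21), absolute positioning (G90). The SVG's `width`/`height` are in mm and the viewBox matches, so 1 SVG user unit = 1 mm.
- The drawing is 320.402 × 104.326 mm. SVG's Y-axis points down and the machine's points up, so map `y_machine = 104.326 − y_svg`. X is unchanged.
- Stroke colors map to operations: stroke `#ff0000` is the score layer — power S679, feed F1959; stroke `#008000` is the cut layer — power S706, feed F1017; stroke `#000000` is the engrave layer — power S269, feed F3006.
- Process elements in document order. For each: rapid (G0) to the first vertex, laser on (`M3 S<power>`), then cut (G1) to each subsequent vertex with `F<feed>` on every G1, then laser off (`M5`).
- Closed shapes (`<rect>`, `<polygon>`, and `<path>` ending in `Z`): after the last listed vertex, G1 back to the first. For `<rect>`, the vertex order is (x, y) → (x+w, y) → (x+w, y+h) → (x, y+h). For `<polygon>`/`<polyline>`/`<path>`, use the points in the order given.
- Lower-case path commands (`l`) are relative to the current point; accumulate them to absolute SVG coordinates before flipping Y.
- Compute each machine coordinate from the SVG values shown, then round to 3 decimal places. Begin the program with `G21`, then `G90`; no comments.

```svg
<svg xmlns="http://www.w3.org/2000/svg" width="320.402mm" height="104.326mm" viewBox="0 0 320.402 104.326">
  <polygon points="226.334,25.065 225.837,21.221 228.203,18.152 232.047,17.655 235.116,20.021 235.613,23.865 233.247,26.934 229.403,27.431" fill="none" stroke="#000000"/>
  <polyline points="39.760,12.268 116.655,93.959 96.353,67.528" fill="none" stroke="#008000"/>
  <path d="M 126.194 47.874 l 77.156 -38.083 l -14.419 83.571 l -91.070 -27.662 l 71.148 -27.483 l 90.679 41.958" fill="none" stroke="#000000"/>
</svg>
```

1 u = 1 mm; y_m = 104.326 − y.

[1] `<polygon>` regular polygon, #000000→engrave S269 F3006: (226.334,79.261) → (225.837,83.105) → (228.203,86.174) → (232.047,86.671) → (235.116,84.305) → (235.613,80.461) → (233.247,77.392) → (229.403,76.895) → (226.334,79.261) (closed)

[2] `<polyline>` open polyline, #008000→cut S706 F1017: (39.760,92.058) → (116.655,10.367) → (96.353,36.798)

[3] `<path>` open polyline, #000000→engrave S269 F3006: (126.194,56.452) → (203.350,94.535) → (188.931,10.964) → (97.861,38.626) → (169.009,66.109) → (259.688,24.151)

G21
G90
G0 X226.334 Y79.261
M3 S269
G1 X225.837 Y83.105 F3006
G1 X228.203 Y86.174 F3006
G1 X232.047 Y86.671 F3006
G1 X235.116 Y84.305 F3006
G1 X235.613 Y80.461 F3006
G1 X233.247 Y77.392 F3006
G1 X229.403 Y76.895 F3006
G1 X226.334 Y79.261 F3006
M5
G0 X39.760 Y92.058
M3 S706
G1 X116.655 Y10.367 F1017
G1 X96.353 Y36.798 F1017
M5
G0 X126.194 Y56.452
M3 S269
G1 X203.350 Y94.535 F3006
G1 X188.931 Y10.964 F3006
G1 X97.861 Y38.626 F3006
G1 X169.009 Y66.109 F3006
G1 X259.688 Y24.151 F3006
M5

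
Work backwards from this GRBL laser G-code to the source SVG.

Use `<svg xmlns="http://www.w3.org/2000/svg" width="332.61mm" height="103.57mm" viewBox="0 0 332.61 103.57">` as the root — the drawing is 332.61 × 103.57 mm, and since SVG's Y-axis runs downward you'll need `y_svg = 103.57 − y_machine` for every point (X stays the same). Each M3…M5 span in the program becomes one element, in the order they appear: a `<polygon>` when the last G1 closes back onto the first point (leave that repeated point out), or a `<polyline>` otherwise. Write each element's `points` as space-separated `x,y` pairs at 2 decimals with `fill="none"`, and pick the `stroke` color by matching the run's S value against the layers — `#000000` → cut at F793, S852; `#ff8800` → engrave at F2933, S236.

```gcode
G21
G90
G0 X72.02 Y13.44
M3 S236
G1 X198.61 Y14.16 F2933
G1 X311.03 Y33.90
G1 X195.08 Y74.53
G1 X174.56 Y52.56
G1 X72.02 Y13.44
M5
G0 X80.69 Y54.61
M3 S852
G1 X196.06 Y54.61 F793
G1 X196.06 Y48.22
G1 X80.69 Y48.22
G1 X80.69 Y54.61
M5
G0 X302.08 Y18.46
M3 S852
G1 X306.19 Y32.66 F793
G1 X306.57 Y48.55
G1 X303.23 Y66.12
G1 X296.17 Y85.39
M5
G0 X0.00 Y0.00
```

Machine Y-up, SVG Y-down with viewBox height 103.57, so y_svg = 103.57 − y_machine; X carries over.

Run 1: S236 ⇒ engrave layer `#ff8800`. The run returns to its start, so emit a `<polygon>` with points (Y-flipped): 72.02,90.13 198.61,89.41 311.03,69.67 195.08,29.04 174.56,51.01.

Run 2: power S852 maps to stroke `#000000` (cut). The run returns to its start, so emit a `<polygon>` with points (Y-flipped): 80.69,48.96 196.06,48.96 196.06,55.35 80.69,55.35.

Run 3: the run's S852 means `#000000` (cut). The run is open, so emit a `<polyline>` with points (Y-flipped): 302.08,85.11 306.19,70.91 306.57,55.02 303.23,37.45 296.17,18.18.

<svg xmlns="http://www.w3.org/2000/svg" width="332.61mm" height="103.57mm" viewBox="0 0 332.61 103.57">
  <polygon points="72.02,90.13 198.61,89.41 311.03,69.67 195.08,29.04 174.56,51.01" fill="none" stroke="#ff8800"/>
  <polygon points="80.69,48.96 196.06,48.96 196.06,55.35 80.69,55.35" fill="none" stroke="#000000"/>
  <polyline points="302.08,85.11 306.19,70.91 306.57,55.02 303.23,37.45 296.17,18.18" fill="none" stroke="#000000"/>
</svg>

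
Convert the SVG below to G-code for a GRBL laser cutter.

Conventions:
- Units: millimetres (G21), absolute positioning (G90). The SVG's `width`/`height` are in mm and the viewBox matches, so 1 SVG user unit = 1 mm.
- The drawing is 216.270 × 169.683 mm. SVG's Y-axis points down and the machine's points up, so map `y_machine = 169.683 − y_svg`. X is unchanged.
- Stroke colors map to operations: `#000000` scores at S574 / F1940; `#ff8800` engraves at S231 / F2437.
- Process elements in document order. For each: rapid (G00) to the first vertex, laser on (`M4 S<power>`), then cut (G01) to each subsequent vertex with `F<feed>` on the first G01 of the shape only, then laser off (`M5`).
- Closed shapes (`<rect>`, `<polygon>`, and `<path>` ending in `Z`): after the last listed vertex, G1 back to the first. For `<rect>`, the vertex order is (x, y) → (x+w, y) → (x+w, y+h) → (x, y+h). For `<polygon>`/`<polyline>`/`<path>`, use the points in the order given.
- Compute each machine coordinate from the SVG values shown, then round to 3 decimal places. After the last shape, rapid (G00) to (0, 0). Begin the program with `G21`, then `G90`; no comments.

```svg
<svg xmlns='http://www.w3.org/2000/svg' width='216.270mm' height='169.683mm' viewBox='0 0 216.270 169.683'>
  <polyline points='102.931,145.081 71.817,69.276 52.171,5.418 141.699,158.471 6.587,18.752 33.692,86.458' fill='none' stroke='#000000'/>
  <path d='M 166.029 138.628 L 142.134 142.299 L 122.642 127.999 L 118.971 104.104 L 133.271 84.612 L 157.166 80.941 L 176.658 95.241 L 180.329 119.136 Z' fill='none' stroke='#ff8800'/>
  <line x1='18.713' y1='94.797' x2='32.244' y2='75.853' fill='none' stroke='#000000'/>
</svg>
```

Since the viewBox matches the mm dimensions, user units are millimetres directly. The only transform is the Y-flip y_m = 169.683 − y_svg.

Shape 1 is a open polyline drawn with `<polyline>`. Its stroke #000000 means score at S574, F1940. After flipping Y the toolpath is (102.931,24.602) → (71.817,100.407) → (52.171,164.265) → (141.699,11.212) → (6.587,150.931) → (33.692,83.225).

Shape 2 is a regular polygon drawn with `<path>`. Its stroke #ff8800 means engrave at S231, F2437. After flipping Y the toolpath is (166.029,31.055) → (142.134,27.384) → (122.642,41.684) → (118.971,65.579) → (133.271,85.071) → (157.166,88.742) → (176.658,74.442) → (180.329,50.547) → (166.029,31.055), returning to the start.

Shape 3 is a line segment drawn with `<line>`. Its stroke #000000 means score at S574, F1940. After flipping Y the toolpath is (18.713,74.886) → (32.244,93.830).

G21
G90
G00 X102.931 Y24.602
M4 S574
G01 X71.817 Y100.407 F1940
G01 X52.171 Y164.265
G01 X141.699 Y11.212
G01 X6.587 Y150.931
G01 X33.692 Y83.225
M5
G00 X166.029 Y31.055
M4 S231
G01 X142.134 Y27.384 F2437
G01 X122.642 Y41.684
G01 X118.971 Y65.579
G01 X133.271 Y85.071
G01 X157.166 Y88.742
G01 X176.658 Y74.442
G01 X180.329 Y50.547
G01 X166.029 Y31.055
M5
G00 X18.713 Y74.886
M4 S574
G01 X32.244 Y93.830 F1940
M5
G00 X0.000 Y0.000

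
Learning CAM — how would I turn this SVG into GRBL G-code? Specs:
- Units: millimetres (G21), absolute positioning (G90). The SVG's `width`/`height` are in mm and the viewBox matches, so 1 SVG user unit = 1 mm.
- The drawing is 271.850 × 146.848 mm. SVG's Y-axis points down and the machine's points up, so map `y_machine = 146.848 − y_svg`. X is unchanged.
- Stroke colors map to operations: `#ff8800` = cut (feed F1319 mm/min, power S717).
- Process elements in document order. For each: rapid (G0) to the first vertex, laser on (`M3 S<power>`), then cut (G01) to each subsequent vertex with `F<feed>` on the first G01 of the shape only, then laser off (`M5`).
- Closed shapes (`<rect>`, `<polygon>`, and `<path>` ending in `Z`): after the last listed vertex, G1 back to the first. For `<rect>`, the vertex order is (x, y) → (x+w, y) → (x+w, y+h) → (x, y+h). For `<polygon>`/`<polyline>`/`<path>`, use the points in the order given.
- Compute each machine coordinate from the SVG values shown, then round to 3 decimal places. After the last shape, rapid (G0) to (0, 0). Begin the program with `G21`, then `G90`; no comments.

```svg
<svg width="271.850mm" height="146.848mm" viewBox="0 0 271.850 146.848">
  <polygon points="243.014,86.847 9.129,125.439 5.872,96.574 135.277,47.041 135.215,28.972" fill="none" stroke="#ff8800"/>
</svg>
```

G21
G90
G0 X243.014 Y60.001
M3 S717
G01 X9.129 Y21.409 F1319
G01 X5.872 Y50.274
G01 X135.277 Y99.807
G01 X135.215 Y117.876
G01 X243.014 Y60.001
M5
G0 X0.000 Y0.000

Since the viewBox matches the mm dimensions, user units are millimetres directly. The only transform is the Y-flip y_m = 146.848 − y_svg.

Shape 1 is a closed polygon drawn with `<polygon>`. Its stroke #ff8800 means cut at S717, F1319. After flipping Y the toolpath is (243.014,60.001) → (9.129,21.409) → (5.872,50.274) → (135.277,99.807) → (135.215,117.876) → (243.014,60.001), returning to the start.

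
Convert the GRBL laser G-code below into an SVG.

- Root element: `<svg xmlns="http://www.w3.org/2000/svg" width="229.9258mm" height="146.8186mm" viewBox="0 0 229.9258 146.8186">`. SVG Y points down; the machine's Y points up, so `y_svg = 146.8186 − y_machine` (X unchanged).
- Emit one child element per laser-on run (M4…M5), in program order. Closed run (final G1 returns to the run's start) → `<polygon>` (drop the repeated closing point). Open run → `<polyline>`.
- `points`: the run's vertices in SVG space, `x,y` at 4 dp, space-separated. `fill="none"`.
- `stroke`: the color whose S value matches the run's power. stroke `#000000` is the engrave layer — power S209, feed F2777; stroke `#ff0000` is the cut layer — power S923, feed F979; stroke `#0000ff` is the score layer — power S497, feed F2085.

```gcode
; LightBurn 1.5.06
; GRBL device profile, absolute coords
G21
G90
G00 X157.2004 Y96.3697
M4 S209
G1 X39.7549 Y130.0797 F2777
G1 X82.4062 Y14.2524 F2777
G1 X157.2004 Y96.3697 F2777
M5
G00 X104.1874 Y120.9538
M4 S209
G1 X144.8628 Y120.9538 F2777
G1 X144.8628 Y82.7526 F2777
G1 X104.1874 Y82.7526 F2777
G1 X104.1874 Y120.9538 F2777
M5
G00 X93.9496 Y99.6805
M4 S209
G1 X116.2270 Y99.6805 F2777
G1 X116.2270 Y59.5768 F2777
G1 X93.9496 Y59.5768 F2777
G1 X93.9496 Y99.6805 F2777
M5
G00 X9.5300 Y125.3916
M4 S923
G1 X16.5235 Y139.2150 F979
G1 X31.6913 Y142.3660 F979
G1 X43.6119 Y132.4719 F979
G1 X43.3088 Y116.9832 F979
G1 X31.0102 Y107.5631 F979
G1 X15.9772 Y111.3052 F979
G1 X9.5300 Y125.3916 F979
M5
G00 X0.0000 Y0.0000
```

<svg xmlns="http://www.w3.org/2000/svg" width="229.9258mm" height="146.8186mm" viewBox="0 0 229.9258 146.8186">
  <polygon points="157.2004,50.4489 39.7549,16.7389 82.4062,132.5662" fill="none" stroke="#000000"/>
  <polygon points="104.1874,25.8648 144.8628,25.8648 144.8628,64.0660 104.1874,64.0660" fill="none" stroke="#000000"/>
  <polygon points="93.9496,47.1381 116.2270,47.1381 116.2270,87.2418 93.9496,87.2418" fill="none" stroke="#000000"/>
  <polygon points="9.5300,21.4270 16.5235,7.6036 31.6913,4.4526 43.6119,14.3467 43.3088,29.8354 31.0102,39.2555 15.9772,35.5134" fill="none" stroke="#ff0000"/>
</svg>

Machine Y-up, SVG Y-down with viewBox height 146.8186, so y_svg = 146.8186 − y_machine; X carries over.

Run 1: the run's S209 means `#000000` (engrave). The run returns to its start, so emit a `<polygon>` with points (Y-flipped): 157.2004,50.4489 39.7549,16.7389 82.4062,132.5662.

Run 2: the run's S209 means `#000000` (engrave). The run returns to its start, so emit a `<polygon>` with points (Y-flipped): 104.1874,25.8648 144.8628,25.8648 144.8628,64.0660 104.1874,64.0660.

Run 3: S209 ⇒ engrave layer `#000000`. The run returns to its start, so emit a `<polygon>` with points (Y-flipped): 93.9496,47.1381 116.2270,47.1381 116.2270,87.2418 93.9496,87.2418.

Run 4: S923 ⇒ cut layer `#ff0000`. The run returns to its start, so emit a `<polygon>` with points (Y-flipped): 9.5300,21.4270 16.5235,7.6036 31.6913,4.4526 43.6119,14.3467 43.3088,29.8354 31.0102,39.2555 15.9772,35.5134.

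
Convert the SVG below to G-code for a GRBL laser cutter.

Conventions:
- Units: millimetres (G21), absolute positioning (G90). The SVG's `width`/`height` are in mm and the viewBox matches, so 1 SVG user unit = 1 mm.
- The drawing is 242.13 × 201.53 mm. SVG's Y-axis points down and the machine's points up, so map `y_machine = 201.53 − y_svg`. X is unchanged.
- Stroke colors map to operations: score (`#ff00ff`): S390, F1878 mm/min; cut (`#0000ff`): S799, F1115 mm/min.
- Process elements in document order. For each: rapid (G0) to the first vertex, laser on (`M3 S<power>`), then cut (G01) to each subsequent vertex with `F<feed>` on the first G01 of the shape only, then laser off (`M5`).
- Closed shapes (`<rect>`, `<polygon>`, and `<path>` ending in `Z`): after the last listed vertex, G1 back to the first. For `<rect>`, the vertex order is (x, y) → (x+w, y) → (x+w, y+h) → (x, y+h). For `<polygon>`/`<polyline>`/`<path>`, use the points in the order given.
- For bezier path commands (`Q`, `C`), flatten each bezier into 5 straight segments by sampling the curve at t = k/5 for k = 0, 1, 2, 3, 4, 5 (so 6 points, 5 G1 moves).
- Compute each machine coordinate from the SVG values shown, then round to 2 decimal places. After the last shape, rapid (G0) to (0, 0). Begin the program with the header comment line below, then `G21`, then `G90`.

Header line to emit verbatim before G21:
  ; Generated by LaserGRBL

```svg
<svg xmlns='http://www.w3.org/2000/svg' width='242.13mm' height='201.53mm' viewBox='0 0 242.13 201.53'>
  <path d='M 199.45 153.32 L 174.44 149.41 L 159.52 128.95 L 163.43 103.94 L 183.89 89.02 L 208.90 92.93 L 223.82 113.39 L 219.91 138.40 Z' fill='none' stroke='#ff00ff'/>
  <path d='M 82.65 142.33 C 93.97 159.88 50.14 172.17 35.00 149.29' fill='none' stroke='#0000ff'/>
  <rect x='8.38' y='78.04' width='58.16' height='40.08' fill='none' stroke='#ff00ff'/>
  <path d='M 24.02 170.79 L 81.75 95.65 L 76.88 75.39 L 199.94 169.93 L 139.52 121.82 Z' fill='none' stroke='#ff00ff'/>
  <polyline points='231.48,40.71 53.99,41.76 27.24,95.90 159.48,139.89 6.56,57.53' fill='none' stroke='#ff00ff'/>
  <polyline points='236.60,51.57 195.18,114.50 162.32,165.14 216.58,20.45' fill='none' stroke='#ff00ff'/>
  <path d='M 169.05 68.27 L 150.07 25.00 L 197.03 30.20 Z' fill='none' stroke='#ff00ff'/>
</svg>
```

viewBox `0 0 242.13 201.53` with mm width/height → 1 unit = 1 mm. Flip: y_m = 201.53 − y_svg.

**Shape 1** — `<path>` regular polygon, stroke `#ff00ff` → score (S390, F1878). Machine vertices: (199.45,48.21) → (174.44,52.12) → (159.52,72.58) → (163.43,97.59) → (183.89,112.51) → (208.90,108.60) → (223.82,88.14) → (219.91,63.13) → (199.45,48.21). Closed: final G1 returns to the first vertex.

**Shape 2** — `<path>` cubic bezier, stroke `#0000ff` → cut (S799, F1115). Control points (SVG): P0=(82.65,142.33), P1=(93.97,159.88), P2=(50.14,172.17), P3=(35.00,149.29); sampled at t=k/5. Machine vertices: (82.65,59.20) → (83.49,49.54) → (75.13,42.58) → (61.57,39.75) → (46.86,42.49) → (35.00,52.24). Open path.

**Shape 3** — `<rect>` rectangle, stroke `#ff00ff` → score (S390, F1878). Machine vertices: (8.38,123.49) → (66.54,123.49) → (66.54,83.41) → (8.38,83.41) → (8.38,123.49). Closed: final G1 returns to the first vertex.

**Shape 4** — `<path>` closed polygon, stroke `#ff00ff` → score (S390, F1878). Machine vertices: (24.02,30.74) → (81.75,105.88) → (76.88,126.14) → (199.94,31.60) → (139.52,79.71) → (24.02,30.74). Closed: final G1 returns to the first vertex.

**Shape 5** — `<polyline>` open polyline, stroke `#ff00ff` → score (S390, F1878). Machine vertices: (231.48,160.82) → (53.99,159.77) → (27.24,105.63) → (159.48,61.64) → (6.56,144.00). Open path.

**Shape 6** — `<polyline>` open polyline, stroke `#ff00ff` → score (S390, F1878). Machine vertices: (236.60,149.96) → (195.18,87.03) → (162.32,36.39) → (216.58,181.08). Open path.

**Shape 7** — `<path>` regular polygon, stroke `#ff00ff` → score (S390, F1878). Machine vertices: (169.05,133.26) → (150.07,176.53) → (197.03,171.33) → (169.05,133.26). Closed: final G1 returns to the first vertex.

; Generated by LaserGRBL
G21
G90
G0 X199.45 Y48.21
M3 S390
G01 X174.44 Y52.12 F1878
G01 X159.52 Y72.58
G01 X163.43 Y97.59
G01 X183.89 Y112.51
G01 X208.90 Y108.60
G01 X223.82 Y88.14
G01 X219.91 Y63.13
G01 X199.45 Y48.21
M5
G0 X82.65 Y59.20
M3 S799
G01 X83.49 Y49.54 F1115
G01 X75.13 Y42.58
G01 X61.57 Y39.75
G01 X46.86 Y42.49
G01 X35.00 Y52.24
M5
G0 X8.38 Y123.49
M3 S390
G01 X66.54 Y123.49 F1878
G01 X66.54 Y83.41
G01 X8.38 Y83.41
G01 X8.38 Y123.49
M5
G0 X24.02 Y30.74
M3 S390
G01 X81.75 Y105.88 F1878
G01 X76.88 Y126.14
G01 X199.94 Y31.60
G01 X139.52 Y79.71
G01 X24.02 Y30.74
M5
G0 X231.48 Y160.82
M3 S390
G01 X53.99 Y159.77 F1878
G01 X27.24 Y105.63
G01 X159.48 Y61.64
G01 X6.56 Y144.00
M5
G0 X236.60 Y149.96
M3 S390
G01 X195.18 Y87.03 F1878
G01 X162.32 Y36.39
G01 X216.58 Y181.08
M5
G0 X169.05 Y133.26
M3 S390
G01 X150.07 Y176.53 F1878
G01 X197.03 Y171.33
G01 X169.05 Y133.26
M5
G0 X0.00 Y0.00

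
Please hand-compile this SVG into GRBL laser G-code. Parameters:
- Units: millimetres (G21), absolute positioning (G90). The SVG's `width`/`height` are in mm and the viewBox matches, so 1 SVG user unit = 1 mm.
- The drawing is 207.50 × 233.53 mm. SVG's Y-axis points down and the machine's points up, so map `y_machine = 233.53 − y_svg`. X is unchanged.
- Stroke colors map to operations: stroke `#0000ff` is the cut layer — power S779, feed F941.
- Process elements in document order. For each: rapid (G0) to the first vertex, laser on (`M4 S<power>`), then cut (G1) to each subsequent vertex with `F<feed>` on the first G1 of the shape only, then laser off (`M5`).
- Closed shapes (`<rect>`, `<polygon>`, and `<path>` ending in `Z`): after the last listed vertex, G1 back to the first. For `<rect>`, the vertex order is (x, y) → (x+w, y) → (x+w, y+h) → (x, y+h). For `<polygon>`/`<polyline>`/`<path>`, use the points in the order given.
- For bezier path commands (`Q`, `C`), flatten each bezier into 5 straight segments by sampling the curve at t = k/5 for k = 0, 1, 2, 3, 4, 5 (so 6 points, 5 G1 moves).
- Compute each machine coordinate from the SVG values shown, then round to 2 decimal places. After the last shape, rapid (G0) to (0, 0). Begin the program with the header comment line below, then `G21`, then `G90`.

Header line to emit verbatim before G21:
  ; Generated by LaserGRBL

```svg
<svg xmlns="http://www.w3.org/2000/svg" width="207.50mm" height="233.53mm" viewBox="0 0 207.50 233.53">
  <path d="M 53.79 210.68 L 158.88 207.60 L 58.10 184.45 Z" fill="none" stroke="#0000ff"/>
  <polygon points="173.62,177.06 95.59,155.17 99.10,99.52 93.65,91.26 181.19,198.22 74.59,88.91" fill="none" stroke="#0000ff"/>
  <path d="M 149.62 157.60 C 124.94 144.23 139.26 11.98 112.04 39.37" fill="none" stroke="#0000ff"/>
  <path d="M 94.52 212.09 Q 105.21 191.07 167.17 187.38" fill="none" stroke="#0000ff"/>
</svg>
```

; Generated by LaserGRBL
G21
G90
G0 X53.79 Y22.85
M4 S779
G1 X158.88 Y25.93 F941
G1 X58.10 Y49.08
G1 X53.79 Y22.85
M5
G0 X173.62 Y56.47
M4 S779
G1 X95.59 Y78.36 F941
G1 X99.10 Y134.01
G1 X93.65 Y142.27
G1 X181.19 Y35.31
G1 X74.59 Y144.62
G1 X173.62 Y56.47
M5
G0 X149.62 Y75.93
M4 S779
G1 X138.85 Y95.99 F941
G1 X133.57 Y131.21
G1 X129.92 Y168.23
G1 X124.03 Y193.67
G1 X112.04 Y194.16
M5
G0 X94.52 Y21.44
M4 S779
G1 X100.85 Y29.15 F941
G1 X111.28 Y35.48
G1 X125.81 Y40.43
G1 X144.44 Y43.98
G1 X167.17 Y46.15
M5
G0 X0.00 Y0.00

1 u = 1 mm; y_m = 233.53 − y.

[1] `<path>` closed polygon, #0000ff→cut S779 F941: (53.79,22.85) → (158.88,25.93) → (58.10,49.08) → (53.79,22.85) (closed)

[2] `<polygon>` closed polygon, #0000ff→cut S779 F941: (173.62,56.47) → (95.59,78.36) → (99.10,134.01) → (93.65,142.27) → (181.19,35.31) → (74.59,144.62) → (173.62,56.47) (closed)

[3] `<path>` cubic bezier, #0000ff→cut S779 F941: (149.62,75.93) → (138.85,95.99) → (133.57,131.21) → (129.92,168.23) → (124.03,193.67) → (112.04,194.16)

[4] `<path>` quadratic bezier, #0000ff→cut S779 F941: (94.52,21.44) → (100.85,29.15) → (111.28,35.48) → (125.81,40.43) → (144.44,43.98) → (167.17,46.15)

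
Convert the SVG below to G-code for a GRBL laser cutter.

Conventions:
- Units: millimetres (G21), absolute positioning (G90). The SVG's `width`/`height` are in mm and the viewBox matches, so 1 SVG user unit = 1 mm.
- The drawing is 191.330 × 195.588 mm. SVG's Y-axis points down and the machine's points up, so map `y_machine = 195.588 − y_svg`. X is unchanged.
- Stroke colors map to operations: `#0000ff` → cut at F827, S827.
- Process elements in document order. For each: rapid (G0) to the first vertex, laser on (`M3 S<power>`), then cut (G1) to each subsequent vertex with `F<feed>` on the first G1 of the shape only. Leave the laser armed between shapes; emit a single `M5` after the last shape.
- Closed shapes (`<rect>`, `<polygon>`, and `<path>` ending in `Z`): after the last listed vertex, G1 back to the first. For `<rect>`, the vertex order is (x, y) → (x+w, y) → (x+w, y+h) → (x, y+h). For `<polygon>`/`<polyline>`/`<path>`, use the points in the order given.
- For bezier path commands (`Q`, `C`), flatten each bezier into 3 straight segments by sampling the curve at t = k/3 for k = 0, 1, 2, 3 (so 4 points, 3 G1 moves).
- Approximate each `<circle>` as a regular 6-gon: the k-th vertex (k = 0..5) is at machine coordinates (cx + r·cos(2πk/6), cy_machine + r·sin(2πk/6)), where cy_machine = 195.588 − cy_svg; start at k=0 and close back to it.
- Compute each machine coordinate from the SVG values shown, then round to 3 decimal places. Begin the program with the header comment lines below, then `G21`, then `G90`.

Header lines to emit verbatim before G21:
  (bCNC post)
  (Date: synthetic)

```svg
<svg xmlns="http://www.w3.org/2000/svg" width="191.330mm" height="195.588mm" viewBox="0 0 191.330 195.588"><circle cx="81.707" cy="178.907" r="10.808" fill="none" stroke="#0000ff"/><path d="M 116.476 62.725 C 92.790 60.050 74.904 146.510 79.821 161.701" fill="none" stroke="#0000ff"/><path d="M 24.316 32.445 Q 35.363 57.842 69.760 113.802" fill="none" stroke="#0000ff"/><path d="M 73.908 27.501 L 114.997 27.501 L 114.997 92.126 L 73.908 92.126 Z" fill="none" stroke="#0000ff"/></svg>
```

viewBox `0 0 191.330 195.588` with mm width/height → 1 unit = 1 mm. Flip: y_m = 195.588 − y_svg.

**Shape 1** — `<circle>` circle, stroke `#0000ff` → cut (S827, F827). Machine vertices: (92.515,16.681) → (87.111,26.041) → (76.303,26.041) → (70.899,16.681) → (76.303,7.321) → (87.111,7.321) → (92.515,16.681). Closed: final G1 returns to the first vertex.

**Shape 2** — `<path>` cubic bezier, stroke `#0000ff` → cut (S827, F827). Control points (SVG): P0=(116.476,62.725), P1=(92.790,60.050), P2=(74.904,146.510), P3=(79.821,161.701); sampled at t=k/3. Machine vertices: (116.476,132.863) → (95.353,111.767) → (81.875,66.893) → (79.821,33.887). Open path.

**Shape 3** — `<path>` quadratic bezier, stroke `#0000ff` → cut (S827, F827). Control points (SVG): P0=(24.316,32.445), P1=(35.363,57.842), P2=(69.760,113.802); sampled at t=k/3. Machine vertices: (24.316,163.143) → (34.275,142.816) → (49.423,115.697) → (69.760,81.786). Open path.

**Shape 4** — `<path>` rectangle, stroke `#0000ff` → cut (S827, F827). Machine vertices: (73.908,168.087) → (114.997,168.087) → (114.997,103.462) → (73.908,103.462) → (73.908,168.087). Closed: final G1 returns to the first vertex.

(bCNC post)
(Date: synthetic)
G21
G90
G0 X92.515 Y16.681
M3 S827
G1 X87.111 Y26.041 F827
G1 X76.303 Y26.041
G1 X70.899 Y16.681
G1 X76.303 Y7.321
G1 X87.111 Y7.321
G1 X92.515 Y16.681
G0 X116.476 Y132.863
M3 S827
G1 X95.353 Y111.767 F827
G1 X81.875 Y66.893
G1 X79.821 Y33.887
G0 X24.316 Y163.143
M3 S827
G1 X34.275 Y142.816 F827
G1 X49.423 Y115.697
G1 X69.760 Y81.786
G0 X73.908 Y168.087
M3 S827
G1 X114.997 Y168.087 F827
G1 X114.997 Y103.462
G1 X73.908 Y103.462
G1 X73.908 Y168.087
M5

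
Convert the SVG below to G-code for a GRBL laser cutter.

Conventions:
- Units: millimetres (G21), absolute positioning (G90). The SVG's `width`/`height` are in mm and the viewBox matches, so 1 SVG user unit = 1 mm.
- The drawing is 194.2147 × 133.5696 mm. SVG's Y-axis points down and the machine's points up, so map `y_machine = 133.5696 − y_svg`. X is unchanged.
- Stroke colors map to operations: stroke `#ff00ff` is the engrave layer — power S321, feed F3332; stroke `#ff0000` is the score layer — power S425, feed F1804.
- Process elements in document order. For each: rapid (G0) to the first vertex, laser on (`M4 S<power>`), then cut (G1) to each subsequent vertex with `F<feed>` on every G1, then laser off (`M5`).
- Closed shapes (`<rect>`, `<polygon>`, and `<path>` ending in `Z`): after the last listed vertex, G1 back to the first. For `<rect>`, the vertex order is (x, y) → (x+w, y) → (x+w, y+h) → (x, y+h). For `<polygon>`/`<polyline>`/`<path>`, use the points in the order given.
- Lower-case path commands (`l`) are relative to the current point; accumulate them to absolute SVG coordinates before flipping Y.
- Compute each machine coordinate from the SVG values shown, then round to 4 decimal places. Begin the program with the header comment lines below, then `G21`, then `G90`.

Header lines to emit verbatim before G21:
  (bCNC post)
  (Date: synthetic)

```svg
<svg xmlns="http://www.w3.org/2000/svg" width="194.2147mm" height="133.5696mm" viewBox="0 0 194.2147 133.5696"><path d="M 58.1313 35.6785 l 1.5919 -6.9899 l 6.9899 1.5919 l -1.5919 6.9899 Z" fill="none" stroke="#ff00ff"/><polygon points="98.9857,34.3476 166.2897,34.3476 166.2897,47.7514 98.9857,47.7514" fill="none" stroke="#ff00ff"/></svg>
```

1 u = 1 mm; y_m = 133.5696 − y.

[1] `<path>` regular polygon, #ff00ff→engrave S321 F3332: (58.1313,97.8911) → (59.7232,104.8810) → (66.7131,103.2891) → (65.1212,96.2992) → (58.1313,97.8911) (closed)

[2] `<polygon>` rectangle, #ff00ff→engrave S321 F3332: (98.9857,99.2220) → (166.2897,99.2220) → (166.2897,85.8182) → (98.9857,85.8182) → (98.9857,99.2220) (closed)

(bCNC post)
(Date: synthetic)
G21
G90
G0 X58.1313 Y97.8911
M4 S321
G1 X59.7232 Y104.8810 F3332
G1 X66.7131 Y103.2891 F3332
G1 X65.1212 Y96.2992 F3332
G1 X58.1313 Y97.8911 F3332
M5
G0 X98.9857 Y99.2220
M4 S321
G1 X166.2897 Y99.2220 F3332
G1 X166.2897 Y85.8182 F3332
G1 X98.9857 Y85.8182 F3332
G1 X98.9857 Y99.2220 F3332
M5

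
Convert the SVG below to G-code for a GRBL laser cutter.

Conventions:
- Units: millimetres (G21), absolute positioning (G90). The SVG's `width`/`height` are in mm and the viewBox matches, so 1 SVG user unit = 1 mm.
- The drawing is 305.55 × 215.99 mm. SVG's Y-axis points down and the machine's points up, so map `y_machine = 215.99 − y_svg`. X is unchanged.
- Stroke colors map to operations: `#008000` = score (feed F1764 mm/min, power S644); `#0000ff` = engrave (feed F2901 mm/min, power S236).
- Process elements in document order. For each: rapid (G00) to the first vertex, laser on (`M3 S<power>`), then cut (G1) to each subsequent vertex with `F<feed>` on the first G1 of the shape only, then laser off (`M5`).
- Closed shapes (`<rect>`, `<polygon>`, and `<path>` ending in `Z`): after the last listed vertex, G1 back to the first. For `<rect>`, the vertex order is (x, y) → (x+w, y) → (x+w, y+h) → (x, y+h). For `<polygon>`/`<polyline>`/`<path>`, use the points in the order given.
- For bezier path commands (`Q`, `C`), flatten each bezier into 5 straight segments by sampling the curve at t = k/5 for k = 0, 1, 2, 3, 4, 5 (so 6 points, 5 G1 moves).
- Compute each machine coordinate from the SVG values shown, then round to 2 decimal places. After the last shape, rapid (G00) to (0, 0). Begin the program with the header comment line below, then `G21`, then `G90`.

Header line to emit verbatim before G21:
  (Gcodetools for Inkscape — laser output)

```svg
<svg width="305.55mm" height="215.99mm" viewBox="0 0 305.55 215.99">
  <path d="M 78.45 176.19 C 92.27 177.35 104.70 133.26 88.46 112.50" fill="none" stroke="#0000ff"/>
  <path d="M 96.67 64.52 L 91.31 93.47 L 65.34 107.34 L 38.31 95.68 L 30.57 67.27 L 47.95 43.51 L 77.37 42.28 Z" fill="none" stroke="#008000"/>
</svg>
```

(Gcodetools for Inkscape — laser output)
G21
G90
G00 X78.45 Y39.80
M3 S236
G1 X86.36 Y43.99 F2901
G1 X92.62 Y55.74
G1 X95.93 Y71.77
G1 X94.98 Y88.78
G1 X88.46 Y103.49
M5
G00 X96.67 Y151.47
M3 S644
G1 X91.31 Y122.52 F1764
G1 X65.34 Y108.65
G1 X38.31 Y120.31
G1 X30.57 Y148.72
G1 X47.95 Y172.48
G1 X77.37 Y173.71
G1 X96.67 Y151.47
M5
G00 X0.00 Y0.00

Since the viewBox matches the mm dimensions, user units are millimetres directly. The only transform is the Y-flip y_m = 215.99 − y_svg.

Shape 1 is a cubic bezier drawn with `<path>`. Its stroke #0000ff means engrave at S236, F2901. After flipping Y the toolpath is (78.45,39.80) → (86.36,43.99) → (92.62,55.74) → (95.93,71.77) → (94.98,88.78) → (88.46,103.49).

Shape 2 is a regular polygon drawn with `<path>`. Its stroke #008000 means score at S644, F1764. After flipping Y the toolpath is (96.67,151.47) → (91.31,122.52) → (65.34,108.65) → (38.31,120.31) → (30.57,148.72) → (47.95,172.48) → (77.37,173.71) → (96.67,151.47), returning to the start.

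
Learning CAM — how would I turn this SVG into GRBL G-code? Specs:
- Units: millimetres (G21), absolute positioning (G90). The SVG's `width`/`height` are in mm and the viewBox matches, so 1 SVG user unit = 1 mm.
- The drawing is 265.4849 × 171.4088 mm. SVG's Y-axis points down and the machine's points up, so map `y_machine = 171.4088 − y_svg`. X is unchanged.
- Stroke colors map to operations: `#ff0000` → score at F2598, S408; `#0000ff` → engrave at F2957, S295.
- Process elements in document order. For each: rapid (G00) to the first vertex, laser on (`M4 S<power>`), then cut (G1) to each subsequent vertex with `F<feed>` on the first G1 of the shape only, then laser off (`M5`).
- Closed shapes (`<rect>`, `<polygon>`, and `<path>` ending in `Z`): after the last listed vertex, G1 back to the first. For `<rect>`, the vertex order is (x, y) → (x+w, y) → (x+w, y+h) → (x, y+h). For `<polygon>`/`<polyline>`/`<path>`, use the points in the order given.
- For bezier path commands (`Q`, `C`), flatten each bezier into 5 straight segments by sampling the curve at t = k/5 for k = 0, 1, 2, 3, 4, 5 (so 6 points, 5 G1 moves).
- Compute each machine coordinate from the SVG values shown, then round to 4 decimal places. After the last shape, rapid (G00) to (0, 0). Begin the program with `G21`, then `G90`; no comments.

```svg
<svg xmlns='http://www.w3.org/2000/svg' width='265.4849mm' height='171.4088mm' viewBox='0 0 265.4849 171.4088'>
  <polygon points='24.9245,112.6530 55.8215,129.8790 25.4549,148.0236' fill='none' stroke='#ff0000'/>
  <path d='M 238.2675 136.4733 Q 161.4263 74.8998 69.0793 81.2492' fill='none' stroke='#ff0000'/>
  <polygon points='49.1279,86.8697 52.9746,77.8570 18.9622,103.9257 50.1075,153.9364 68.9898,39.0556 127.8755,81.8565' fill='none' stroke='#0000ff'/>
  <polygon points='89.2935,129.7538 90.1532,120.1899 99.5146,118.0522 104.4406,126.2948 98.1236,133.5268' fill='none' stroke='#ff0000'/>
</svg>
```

G21
G90
G00 X24.9245 Y58.7558
M4 S408
G1 X55.8215 Y41.5298 F2598
G1 X25.4549 Y23.3852
G1 X24.9245 Y58.7558
M5
G00 X238.2675 Y34.9355
M4 S408
G1 X206.9108 Y56.8480 F2598
G1 X174.3136 Y73.3266
G1 X140.4760 Y84.3715
G1 X105.3979 Y89.9824
G1 X69.0793 Y90.1596
M5
G00 X49.1279 Y84.5391
M4 S295
G1 X52.9746 Y93.5518 F2957
G1 X18.9622 Y67.4831
G1 X50.1075 Y17.4724
G1 X68.9898 Y132.3532
G1 X127.8755 Y89.5523
G1 X49.1279 Y84.5391
M5
G00 X89.2935 Y41.6550
M4 S408
G1 X90.1532 Y51.2189 F2598
G1 X99.5146 Y53.3566
G1 X104.4406 Y45.1140
G1 X98.1236 Y37.8820
G1 X89.2935 Y41.6550
M5
G00 X0.0000 Y0.0000

viewBox `0 0 265.4849 171.4088` with mm width/height → 1 unit = 1 mm. Flip: y_m = 171.4088 − y_svg.

**Shape 1** — `<polygon>` regular polygon, stroke `#ff0000` → score (S408, F2598). Machine vertices: (24.9245,58.7558) → (55.8215,41.5298) → (25.4549,23.3852) → (24.9245,58.7558). Closed: final G1 returns to the first vertex.

**Shape 2** — `<path>` quadratic bezier, stroke `#ff0000` → score (S408, F2598). Control points (SVG): P0=(238.2675,136.4733), P1=(161.4263,74.8998), P2=(69.0793,81.2492); sampled at t=k/5. Machine vertices: (238.2675,34.9355) → (206.9108,56.8480) → (174.3136,73.3266) → (140.4760,84.3715) → (105.3979,89.9824) → (69.0793,90.1596). Open path.

**Shape 3** — `<polygon>` closed polygon, stroke `#0000ff` → engrave (S295, F2957). Machine vertices: (49.1279,84.5391) → (52.9746,93.5518) → (18.9622,67.4831) → (50.1075,17.4724) → (68.9898,132.3532) → (127.8755,89.5523) → (49.1279,84.5391). Closed: final G1 returns to the first vertex.

**Shape 4** — `<polygon>` regular polygon, stroke `#ff0000` → score (S408, F2598). Machine vertices: (89.2935,41.6550) → (90.1532,51.2189) → (99.5146,53.3566) → (104.4406,45.1140) → (98.1236,37.8820) → (89.2935,41.6550). Closed: final G1 returns to the first vertex.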